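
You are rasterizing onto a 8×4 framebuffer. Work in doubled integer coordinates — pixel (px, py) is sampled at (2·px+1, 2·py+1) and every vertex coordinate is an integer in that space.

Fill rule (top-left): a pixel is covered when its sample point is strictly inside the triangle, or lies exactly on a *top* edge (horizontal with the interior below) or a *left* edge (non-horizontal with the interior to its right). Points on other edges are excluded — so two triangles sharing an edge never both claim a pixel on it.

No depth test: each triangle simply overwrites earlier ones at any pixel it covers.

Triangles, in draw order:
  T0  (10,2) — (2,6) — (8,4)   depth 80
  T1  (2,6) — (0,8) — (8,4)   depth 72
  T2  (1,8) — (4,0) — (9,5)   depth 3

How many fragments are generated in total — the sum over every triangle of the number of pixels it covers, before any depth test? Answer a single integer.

T0:
  2·area = 8  (B↔C swapped to make it positive)
  edge (10, 2)→(8, 4): d=(-2,2) right/bottom  bias=-1
  edge (8, 4)→(2, 6): d=(-6,2) right/bottom  bias=-1
  edge (2, 6)→(10, 2): d=(8,-4) top-left  bias=+0
    (5,0)@(11, 1): e=[0,12,-4] → ·  [on edge]
    (4,1)@(9, 3): e=[0,4,4] → ·  [on edge]
    (5,1)@(11, 3): e=[-4,0,12] → ·  [on edge]
    (2,2)@(5, 5): e=[4,0,4] → ·  [on edge]
    (3,2)@(7, 5): e=[0,-4,12] → ·  [on edge]
    (2,3)@(5, 7): e=[0,-12,20] → ·  [on edge]
  covered (0 px):
    · · · · · · · ·
    · · · · · · · ·
    · · · · · · · ·
    · · · · · · · ·
T1:
  2·area = 8  (B↔C swapped to make it positive)
  edge (2, 6)→(8, 4): d=(6,-2) top-left  bias=+0
  edge (8, 4)→(0, 8): d=(-8,4) right/bottom  bias=-1
  edge (0, 8)→(2, 6): d=(2,-2) top-left  bias=+0
    (3,0)@(7, 1): e=[-20,28,0] → ·  [on edge]
    (2,1)@(5, 3): e=[-12,20,0] → ·  [on edge]
    (5,1)@(11, 3): e=[0,-4,12] → ·  [on edge]
    (1,2)@(3, 5): e=[-4,12,0] → ·  [on edge]
    (2,2)@(5, 5): e=[0,4,4] → █  [on edge]
    (3,2)@(7, 5): e=[4,-4,8] → ·
    (0,3)@(1, 7): e=[4,4,0] → █  [on edge]
    (1,3)@(3, 7): e=[8,-4,4] → ·
    (2,3)@(5, 7): e=[12,-12,8] → ·
  covered (2 px):
    · · · · · · · ·
    · · · · · · · ·
    · · █ · · · · ·
    █ · · · · · · ·
T2:
  2·area = 55
  edge (1, 8)→(4, 0): d=(3,-8) top-left  bias=+0
  edge (4, 0)→(9, 5): d=(5,5) right/bottom  bias=-1
  edge (9, 5)→(1, 8): d=(-8,3) right/bottom  bias=-1
    (2,0)@(5, 1): e=[11,0,44] → ·  [on edge]
    (1,1)@(3, 3): e=[1,20,34] → █
    (2,1)@(5, 3): e=[17,10,28] → █
    (3,1)@(7, 3): e=[33,0,22] → ·  [on edge]
    (1,2)@(3, 5): e=[7,30,18] → █
    (3,2)@(7, 5): e=[39,10,6] → █
    (4,2)@(9, 5): e=[55,0,0] → ·  [on edge]
    (1,3)@(3, 7): e=[13,40,2] → █
    (2,3)@(5, 7): e=[29,30,-4] → ·
    (3,3)@(7, 7): e=[45,20,-10] → ·
    (5,3)@(11, 7): e=[77,0,-22] → ·  [on edge]
  covered (6 px):
    · · · · · · · ·
    · █ █ · · · · ·
    · █ █ █ · · · ·
    · █ · · · · · ·

Result: 8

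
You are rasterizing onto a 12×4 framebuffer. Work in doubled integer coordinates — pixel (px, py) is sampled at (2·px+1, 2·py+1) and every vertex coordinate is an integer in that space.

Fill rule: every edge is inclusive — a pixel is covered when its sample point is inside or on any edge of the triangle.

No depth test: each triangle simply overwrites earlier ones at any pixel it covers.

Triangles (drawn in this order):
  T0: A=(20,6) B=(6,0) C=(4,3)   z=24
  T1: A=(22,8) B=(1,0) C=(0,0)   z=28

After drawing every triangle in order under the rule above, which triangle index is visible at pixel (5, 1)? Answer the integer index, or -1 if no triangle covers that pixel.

T0:
  2·area = 54  (B↔C swapped to make it positive)
  edge (20, 6)→(4, 3): d=(-16,-3) inclusive
  edge (4, 3)→(6, 0): d=(2,-3) inclusive
  edge (6, 0)→(20, 6): d=(14,6) inclusive
    (3,0)@(7, 1): e=[41,5,8] → #
    (4,0)@(9, 1): e=[47,11,-4] → ·
    (2,1)@(5, 3): e=[3,3,48] → #
    (4,1)@(9, 3): e=[15,15,24] → #
    (5,1)@(11, 3): e=[21,21,12] → #
    (6,1)@(13, 3): e=[27,27,0] → #  [on edge]
    (7,1)@(15, 3): e=[33,33,-12] → ·
    (2,2)@(5, 5): e=[-29,7,76] → ·
    (3,2)@(7, 5): e=[-23,13,64] → ·
    (4,2)@(9, 5): e=[-17,19,52] → ·
    (5,2)@(11, 5): e=[-11,25,40] → ·
    (6,2)@(13, 5): e=[-5,31,28] → ·
  covered (8 px):
    · · · # · · · · · · · ·
    · · # # # # # · · · · ·
    · · · · · · · # # · · ·
    · · · · · · · · · · · ·
T1:
  2·area = 8  (B↔C swapped to make it positive)
  edge (22, 8)→(0, 0): d=(-22,-8) inclusive
  edge (0, 0)→(1, 0): d=(1,0) inclusive
  edge (1, 0)→(22, 8): d=(21,8) inclusive
    (1,0)@(3, 1): e=[2,1,5] → #
    (2,0)@(5, 1): e=[18,1,-11] → ·
    (1,1)@(3, 3): e=[-42,3,47] → ·
  covered (1 px):
    · # · · · · · · · · · ·
    · · · · · · · · · · · ·
    · · · · · · · · · · · ·
    · · · · · · · · · · · ·

Z-buffer (winner per pixel, '.' = empty):
  . 1 . 0 . . . . . . . .
  . . 0 0 0 0 0 . . . . .
  . . . . . . . 0 0 . . .
  . . . . . . . . . . . .

Answer: 0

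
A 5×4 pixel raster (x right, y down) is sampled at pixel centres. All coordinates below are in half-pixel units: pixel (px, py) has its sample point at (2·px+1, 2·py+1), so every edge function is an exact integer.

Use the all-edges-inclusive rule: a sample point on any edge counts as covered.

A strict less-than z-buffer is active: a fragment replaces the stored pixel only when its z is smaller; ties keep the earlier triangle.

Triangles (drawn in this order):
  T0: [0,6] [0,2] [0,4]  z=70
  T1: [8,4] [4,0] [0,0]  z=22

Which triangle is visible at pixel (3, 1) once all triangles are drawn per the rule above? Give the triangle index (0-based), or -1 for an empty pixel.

T0:
  degenerate (2·area = 0) — covers nothing
T1:
  2·area = 16  (B↔C swapped to make it positive)
  edge (8, 4)→(0, 0): d=(-8,-4) inclusive
  edge (0, 0)→(4, 0): d=(4,0) inclusive
  edge (4, 0)→(8, 4): d=(4,4) inclusive
    (1,0)@(3, 1): e=[4,4,8] → X
    (2,0)@(5, 1): e=[12,4,0] → X  [on edge]
    (3,0)@(7, 1): e=[20,4,-8] → .
    (1,1)@(3, 3): e=[-12,12,16] → .
    (2,1)@(5, 3): e=[-4,12,8] → .
    (3,1)@(7, 3): e=[4,12,0] → X  [on edge]
    (4,1)@(9, 3): e=[12,12,-8] → .
    (3,2)@(7, 5): e=[-12,20,8] → .
    (4,2)@(9, 5): e=[-4,20,0] → .  [on edge]
  covered (3 px):
    . X X . .
    . . . X .
    . . . . .
    . . . . .

Z-buffer (winner per pixel, '.' = empty):
  . 1 1 . .
  . . . 1 .
  . . . . .
  . . . . .

Answer: 1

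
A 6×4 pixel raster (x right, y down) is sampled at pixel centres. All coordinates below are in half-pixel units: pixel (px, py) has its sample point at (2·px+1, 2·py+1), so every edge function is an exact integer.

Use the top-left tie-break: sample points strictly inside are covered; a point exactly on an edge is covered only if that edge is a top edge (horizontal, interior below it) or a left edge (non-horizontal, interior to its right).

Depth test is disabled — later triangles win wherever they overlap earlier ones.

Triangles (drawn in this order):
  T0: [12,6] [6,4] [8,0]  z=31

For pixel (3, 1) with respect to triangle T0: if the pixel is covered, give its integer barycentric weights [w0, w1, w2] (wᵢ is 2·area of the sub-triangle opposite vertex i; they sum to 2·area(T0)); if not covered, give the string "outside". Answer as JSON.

T0:
  2·area = 28
  edge (12, 6)→(6, 4): d=(-6,-2) top-left  bias=+0
  edge (6, 4)→(8, 0): d=(2,-4) top-left  bias=+0
  edge (8, 0)→(12, 6): d=(4,6) right/bottom  bias=-1
    (1,1)@(3, 3): e=[0,-14,42] → ·  [on edge]
    (3,1)@(7, 3): e=[8,2,18] → #
    (4,1)@(9, 3): e=[12,10,6] → #
    (5,1)@(11, 3): e=[16,18,-6] → ·
    (3,2)@(7, 5): e=[-4,6,26] → ·
    (4,2)@(9, 5): e=[0,14,14] → #  [on edge]
    (5,2)@(11, 5): e=[4,22,2] → #
    (4,3)@(9, 7): e=[-12,18,22] → ·
    (5,3)@(11, 7): e=[-8,26,10] → ·
  covered (4 px):
    · · · · · ·
    · · · # # ·
    · · · · # #
    · · · · · ·

Result: [2,18,8]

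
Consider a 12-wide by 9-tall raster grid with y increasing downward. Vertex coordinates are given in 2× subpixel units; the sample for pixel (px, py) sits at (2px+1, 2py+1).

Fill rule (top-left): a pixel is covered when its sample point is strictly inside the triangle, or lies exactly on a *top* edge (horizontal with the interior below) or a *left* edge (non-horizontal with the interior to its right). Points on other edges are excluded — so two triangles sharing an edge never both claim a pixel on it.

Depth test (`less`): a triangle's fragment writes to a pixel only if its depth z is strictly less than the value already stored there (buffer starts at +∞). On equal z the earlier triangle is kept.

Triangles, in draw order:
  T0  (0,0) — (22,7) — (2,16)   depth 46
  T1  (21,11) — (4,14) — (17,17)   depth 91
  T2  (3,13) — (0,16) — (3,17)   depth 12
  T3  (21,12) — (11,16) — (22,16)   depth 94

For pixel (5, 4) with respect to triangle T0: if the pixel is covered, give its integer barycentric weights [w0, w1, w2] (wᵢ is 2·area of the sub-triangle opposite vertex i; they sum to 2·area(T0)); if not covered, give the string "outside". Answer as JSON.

T0:
  2·area = 338
  edge (0, 0)→(22, 7): d=(22,7) right/bottom  bias=-1
  edge (22, 7)→(2, 16): d=(-20,9) right/bottom  bias=-1
  edge (2, 16)→(0, 0): d=(-2,-16) top-left  bias=+0
    (0,0)@(1, 1): e=[15,309,14] → #
    (1,0)@(3, 1): e=[1,291,46] → #
    (2,0)@(5, 1): e=[-13,273,78] → ·
    (0,1)@(1, 3): e=[59,269,10] → #
    (2,1)@(5, 3): e=[31,233,74] → #
    (3,1)@(7, 3): e=[17,215,106] → #
    (4,1)@(9, 3): e=[3,197,138] → #
    (5,1)@(11, 3): e=[-11,179,170] → ·
    (0,2)@(1, 5): e=[103,229,6] → #
    (5,2)@(11, 5): e=[33,139,166] → #
    (6,2)@(13, 5): e=[19,121,198] → #
    (7,2)@(15, 5): e=[5,103,230] → #
  covered (44 px):
    # # · · · · · · · · · ·
    # # # # # · · · · · · ·
    # # # # # # # # · · · ·
    # # # # # # # # # # # ·
    · # # # # # # # # · · ·
    · # # # # # # · · · · ·
    · # # # · · · · · · · ·
    · # · · · · · · · · · ·
    · · · · · · · · · · · ·
T1:
  2·area = 90  (B↔C swapped to make it positive)
  edge (21, 11)→(17, 17): d=(-4,6) right/bottom  bias=-1
  edge (17, 17)→(4, 14): d=(-13,-3) top-left  bias=+0
  edge (4, 14)→(21, 11): d=(17,-3) top-left  bias=+0
    (10,5)@(21, 11): e=[0,90,0] → ·  [on edge]
    (5,6)@(11, 13): e=[52,34,4] → #
    (6,6)@(13, 13): e=[40,40,10] → #
    (7,6)@(15, 13): e=[28,46,16] → #
    (8,6)@(17, 13): e=[16,52,22] → #
    (9,6)@(19, 13): e=[4,58,28] → #
    (10,6)@(21, 13): e=[-8,64,34] → ·
    (4,7)@(9, 15): e=[56,2,32] → #
    (9,7)@(19, 15): e=[-4,32,62] → ·
    (4,8)@(9, 17): e=[48,-24,66] → ·
    (5,8)@(11, 17): e=[36,-18,72] → ·
    (6,8)@(13, 17): e=[24,-12,78] → ·
    (8,8)@(17, 17): e=[0,0,90] → ·  [on edge]
  covered (10 px):
    · · · · · · · · · · · ·
    · · · · · · · · · · · ·
    · · · · · · · · · · · ·
    · · · · · · · · · · · ·
    · · · · · · · · · · · ·
    · · · · · · · · · · · ·
    · · · · · # # # # # · ·
    · · · · # # # # # · · ·
    · · · · · · · · · · · ·
T2:
  2·area = 12  (B↔C swapped to make it positive)
  edge (3, 13)→(3, 17): d=(0,4) right/bottom  bias=-1
  edge (3, 17)→(0, 16): d=(-3,-1) top-left  bias=+0
  edge (0, 16)→(3, 13): d=(3,-3) top-left  bias=+0
    (1,0)@(3, 1): e=[0,48,-36] → ·  [on edge]
    (7,0)@(15, 1): e=[-48,60,0] → ·  [on edge]
    (1,1)@(3, 3): e=[0,42,-30] → ·  [on edge]
    (6,1)@(13, 3): e=[-40,52,0] → ·  [on edge]
    (1,2)@(3, 5): e=[0,36,-24] → ·  [on edge]
    (5,2)@(11, 5): e=[-32,44,0] → ·  [on edge]
    (1,3)@(3, 7): e=[0,30,-18] → ·  [on edge]
    (4,3)@(9, 7): e=[-24,36,0] → ·  [on edge]
    (1,4)@(3, 9): e=[0,24,-12] → ·  [on edge]
    (3,4)@(7, 9): e=[-16,28,0] → ·  [on edge]
    (1,5)@(3, 11): e=[0,18,-6] → ·  [on edge]
    (2,5)@(5, 11): e=[-8,20,0] → ·  [on edge]
    (1,6)@(3, 13): e=[0,12,0] → ·  [on edge]
    (0,7)@(1, 15): e=[8,4,0] → #  [on edge]
    (1,7)@(3, 15): e=[0,6,6] → ·  [on edge]
    (1,8)@(3, 17): e=[0,0,12] → ·  [on edge]
  covered (1 px):
    · · · · · · · · · · · ·
    · · · · · · · · · · · ·
    · · · · · · · · · · · ·
    · · · · · · · · · · · ·
    · · · · · · · · · · · ·
    · · · · · · · · · · · ·
    · · · · · · · · · · · ·
    # · · · · · · · · · · ·
    · · · · · · · · · · · ·
T3:
  2·area = 44  (B↔C swapped to make it positive)
  edge (21, 12)→(22, 16): d=(1,4) right/bottom  bias=-1
  edge (22, 16)→(11, 16): d=(-11,0) right/bottom  bias=-1
  edge (11, 16)→(21, 12): d=(10,-4) top-left  bias=+0
    (9,6)@(19, 13): e=[9,33,2] → #
    (10,6)@(21, 13): e=[1,33,10] → #
    (11,6)@(23, 13): e=[-7,33,18] → ·
    (7,7)@(15, 15): e=[27,11,6] → #
    (8,7)@(17, 15): e=[19,11,14] → #
    (11,7)@(23, 15): e=[-5,11,38] → ·
    (7,8)@(15, 17): e=[29,-11,26] → ·
    (8,8)@(17, 17): e=[21,-11,34] → ·
    (9,8)@(19, 17): e=[13,-11,42] → ·
    (10,8)@(21, 17): e=[5,-11,50] → ·
  covered (6 px):
    · · · · · · · · · · · ·
    · · · · · · · · · · · ·
    · · · · · · · · · · · ·
    · · · · · · · · · · · ·
    · · · · · · · · · · · ·
    · · · · · · · · · · · ·
    · · · · · · · · · # # ·
    · · · · · · · # # # # ·
    · · · · · · · · · · · ·

Result: [59,158,121]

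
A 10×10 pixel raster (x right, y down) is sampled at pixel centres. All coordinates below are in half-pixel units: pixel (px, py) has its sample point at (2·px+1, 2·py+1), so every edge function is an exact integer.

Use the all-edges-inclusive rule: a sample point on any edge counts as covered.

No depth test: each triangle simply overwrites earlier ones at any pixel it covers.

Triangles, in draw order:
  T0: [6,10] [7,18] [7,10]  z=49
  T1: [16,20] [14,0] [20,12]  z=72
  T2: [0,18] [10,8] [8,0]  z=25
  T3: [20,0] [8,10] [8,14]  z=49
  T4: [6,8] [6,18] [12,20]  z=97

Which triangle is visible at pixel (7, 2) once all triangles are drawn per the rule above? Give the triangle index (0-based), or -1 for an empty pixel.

T0:
  2·area = 8  (B↔C swapped to make it positive)
  edge (6, 10)→(7, 10): d=(1,0) inclusive
  edge (7, 10)→(7, 18): d=(0,8) inclusive
  edge (7, 18)→(6, 10): d=(-1,-8) inclusive
    (3,0)@(7, 1): e=[-9,0,17] → ·  [on edge]
    (3,1)@(7, 3): e=[-7,0,15] → ·  [on edge]
    (3,2)@(7, 5): e=[-5,0,13] → ·  [on edge]
    (3,3)@(7, 7): e=[-3,0,11] → ·  [on edge]
    (3,4)@(7, 9): e=[-1,0,9] → ·  [on edge]
    (3,5)@(7, 11): e=[1,0,7] → █  [on edge]
    (4,5)@(9, 11): e=[1,-16,23] → ·
    (3,6)@(7, 13): e=[3,0,5] → █  [on edge]
    (4,6)@(9, 13): e=[3,-16,21] → ·
    (3,7)@(7, 15): e=[5,0,3] → █  [on edge]
    (4,7)@(9, 15): e=[5,-16,19] → ·
    (3,8)@(7, 17): e=[7,0,1] → █  [on edge]
    (3,9)@(7, 19): e=[9,0,-1] → ·  [on edge]
  covered (4 px):
    · · · · · · · · · ·
    · · · · · · · · · ·
    · · · · · · · · · ·
    · · · · · · · · · ·
    · · · · · · · · · ·
    · · · █ · · · · · ·
    · · · █ · · · · · ·
    · · · █ · · · · · ·
    · · · █ · · · · · ·
    · · · · · · · · · ·
T1:
  2·area = 96
  edge (16, 20)→(14, 0): d=(-2,-20) inclusive
  edge (14, 0)→(20, 12): d=(6,12) inclusive
  edge (20, 12)→(16, 20): d=(-4,8) inclusive
    (7,1)@(15, 3): e=[14,6,76] → █
    (8,1)@(17, 3): e=[54,-18,60] → ·
    (7,2)@(15, 5): e=[10,18,68] → █
    (8,2)@(17, 5): e=[50,-6,52] → ·
    (7,3)@(15, 7): e=[6,30,60] → █
    (8,3)@(17, 7): e=[46,6,44] → █
    (9,3)@(19, 7): e=[86,-18,28] → ·
    (7,4)@(15, 9): e=[2,42,52] → █
    (9,4)@(19, 9): e=[82,-6,20] → ·
    (7,5)@(15, 11): e=[-2,54,44] → ·
    (8,5)@(17, 11): e=[38,30,28] → █
    (9,5)@(19, 11): e=[78,6,12] → █
  covered (12 px):
    · · · · · · · · · ·
    · · · · · · · █ · ·
    · · · · · · · █ · ·
    · · · · · · · █ █ ·
    · · · · · · · █ █ ·
    · · · · · · · · █ █
    · · · · · · · · █ █
    · · · · · · · · █ ·
    · · · · · · · · █ ·
    · · · · · · · · · ·
T2:
  2·area = 100  (B↔C swapped to make it positive)
  edge (0, 18)→(8, 0): d=(8,-18) inclusive
  edge (8, 0)→(10, 8): d=(2,8) inclusive
  edge (10, 8)→(0, 18): d=(-10,10) inclusive
    (8,0)@(17, 1): e=[170,-70,0] → ·  [on edge]
    (3,1)@(7, 3): e=[6,14,80] → █
    (4,1)@(9, 3): e=[42,-2,60] → ·
    (7,1)@(15, 3): e=[150,-50,0] → ·  [on edge]
    (3,2)@(7, 5): e=[22,18,60] → █
    (4,2)@(9, 5): e=[58,2,40] → █
    (5,2)@(11, 5): e=[94,-14,20] → ·
    (6,2)@(13, 5): e=[130,-30,0] → ·  [on edge]
    (2,3)@(5, 7): e=[2,38,60] → █
    (5,3)@(11, 7): e=[110,-10,0] → ·  [on edge]
    (2,4)@(5, 9): e=[18,42,40] → █
    (4,4)@(9, 9): e=[90,10,0] → █  [on edge]
    (3,5)@(7, 11): e=[70,30,0] → █  [on edge]
    (2,6)@(5, 13): e=[50,50,0] → █  [on edge]
    (1,7)@(3, 15): e=[30,70,0] → █  [on edge]
    (0,8)@(1, 17): e=[10,90,0] → █  [on edge]
  covered (15 px):
    · · · · · · · · · ·
    · · · █ · · · · · ·
    · · · █ █ · · · · ·
    · · █ █ █ · · · · ·
    · · █ █ █ · · · · ·
    · · █ █ · · · · · ·
    · █ █ · · · · · · ·
    · █ · · · · · · · ·
    █ · · · · · · · · ·
    · · · · · · · · · ·
T3:
  2·area = 48  (B↔C swapped to make it positive)
  edge (20, 0)→(8, 14): d=(-12,14) inclusive
  edge (8, 14)→(8, 10): d=(0,-4) inclusive
  edge (8, 10)→(20, 0): d=(12,-10) inclusive
    (9,0)@(19, 1): e=[2,44,2] → █
    (8,1)@(17, 3): e=[6,36,6] → █
    (9,1)@(19, 3): e=[-22,44,26] → ·
    (7,2)@(15, 5): e=[10,28,10] → █
    (8,2)@(17, 5): e=[-18,36,30] → ·
    (6,3)@(13, 7): e=[14,20,14] → █
    (7,3)@(15, 7): e=[-14,28,34] → ·
    (5,4)@(11, 9): e=[18,12,18] → █
    (6,4)@(13, 9): e=[-10,20,38] → ·
    (4,5)@(9, 11): e=[22,4,22] → █
    (5,5)@(11, 11): e=[-6,12,42] → ·
    (4,6)@(9, 13): e=[-2,4,46] → ·
  covered (6 px):
    · · · · · · · · · █
    · · · · · · · · █ ·
    · · · · · · · █ · ·
    · · · · · · █ · · ·
    · · · · · █ · · · ·
    · · · · █ · · · · ·
    · · · · · · · · · ·
    · · · · · · · · · ·
    · · · · · · · · · ·
    · · · · · · · · · ·
T4:
  2·area = 60  (B↔C swapped to make it positive)
  edge (6, 8)→(12, 20): d=(6,12) inclusive
  edge (12, 20)→(6, 18): d=(-6,-2) inclusive
  edge (6, 18)→(6, 8): d=(0,-10) inclusive
    (3,5)@(7, 11): e=[6,44,10] → █
    (4,5)@(9, 11): e=[-18,48,30] → ·
    (3,6)@(7, 13): e=[18,32,10] → █
    (4,6)@(9, 13): e=[-6,36,30] → ·
    (3,7)@(7, 15): e=[30,20,10] → █
    (4,7)@(9, 15): e=[6,24,30] → █
    (5,7)@(11, 15): e=[-18,28,50] → ·
    (1,8)@(3, 17): e=[90,0,-30] → ·  [on edge]
    (3,8)@(7, 17): e=[42,8,10] → █
    (5,8)@(11, 17): e=[-6,16,50] → ·
    (3,9)@(7, 19): e=[54,-4,10] → ·
    (4,9)@(9, 19): e=[30,0,30] → █  [on edge]
  covered (8 px):
    · · · · · · · · · ·
    · · · · · · · · · ·
    · · · · · · · · · ·
    · · · · · · · · · ·
    · · · · · · · · · ·
    · · · █ · · · · · ·
    · · · █ · · · · · ·
    · · · █ █ · · · · ·
    · · · █ █ · · · · ·
    · · · · █ █ · · · ·

Z-buffer (winner per pixel, '.' = empty):
  . . . . . . . . . 3
  . . . 2 . . . 1 3 .
  . . . 2 2 . . 3 . .
  . . 2 2 2 . 3 1 1 .
  . . 2 2 2 3 . 1 1 .
  . . 2 4 3 . . . 1 1
  . 2 2 4 . . . . 1 1
  . 2 . 4 4 . . . 1 .
  2 . . 4 4 . . . 1 .
  . . . . 4 4 . . . .

Final: 3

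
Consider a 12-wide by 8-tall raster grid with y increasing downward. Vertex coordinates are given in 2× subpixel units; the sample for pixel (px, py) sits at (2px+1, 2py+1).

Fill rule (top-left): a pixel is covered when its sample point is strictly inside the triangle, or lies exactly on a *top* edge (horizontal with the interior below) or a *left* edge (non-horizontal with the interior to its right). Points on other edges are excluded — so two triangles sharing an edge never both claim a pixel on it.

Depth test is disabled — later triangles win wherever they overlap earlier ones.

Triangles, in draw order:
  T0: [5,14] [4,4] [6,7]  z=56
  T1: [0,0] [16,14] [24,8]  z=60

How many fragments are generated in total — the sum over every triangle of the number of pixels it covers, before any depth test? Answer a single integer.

T0:
  2·area = 17
  edge (5, 14)→(4, 4): d=(-1,-10) top-left  bias=+0
  edge (4, 4)→(6, 7): d=(2,3) right/bottom  bias=-1
  edge (6, 7)→(5, 14): d=(-1,7) right/bottom  bias=-1
    (2,3)@(5, 7): e=[7,3,7] → X
    (3,3)@(7, 7): e=[27,-3,-7] → .
    (2,4)@(5, 9): e=[5,7,5] → X
    (3,4)@(7, 9): e=[25,1,-9] → .
    (2,5)@(5, 11): e=[3,11,3] → X
    (3,5)@(7, 11): e=[23,5,-11] → .
    (2,6)@(5, 13): e=[1,15,1] → X
    (3,6)@(7, 13): e=[21,9,-13] → .
    (2,7)@(5, 15): e=[-1,19,-1] → .
  covered (4 px):
    . . . . . . . . . . . .
    . . . . . . . . . . . .
    . . . . . . . . . . . .
    . . X . . . . . . . . .
    . . X . . . . . . . . .
    . . X . . . . . . . . .
    . . X . . . . . . . . .
    . . . . . . . . . . . .
T1:
  2·area = 208  (B↔C swapped to make it positive)
  edge (0, 0)→(24, 8): d=(24,8) right/bottom  bias=-1
  edge (24, 8)→(16, 14): d=(-8,6) right/bottom  bias=-1
  edge (16, 14)→(0, 0): d=(-16,-14) top-left  bias=+0
    (1,0)@(3, 1): e=[0,182,26] → .  [on edge]
    (2,1)@(5, 3): e=[32,154,22] → X
    (3,1)@(7, 3): e=[16,142,50] → X
    (4,1)@(9, 3): e=[0,130,78] → .  [on edge]
    (2,2)@(5, 5): e=[80,138,-10] → .
    (3,2)@(7, 5): e=[64,126,18] → X
    (4,2)@(9, 5): e=[48,114,46] → X
    (5,2)@(11, 5): e=[32,102,74] → X
    (6,2)@(13, 5): e=[16,90,102] → X
    (7,2)@(15, 5): e=[0,78,130] → .  [on edge]
    (3,3)@(7, 7): e=[112,110,-14] → .
    (4,3)@(9, 7): e=[96,98,14] → X
    (10,3)@(21, 7): e=[0,26,182] → .  [on edge]
  covered (24 px):
    . . . . . . . . . . . .
    . . X X . . . . . . . .
    . . . X X X X . . . . .
    . . . . X X X X X X . .
    . . . . . X X X X X X .
    . . . . . . X X X X . .
    . . . . . . . X X . . .
    . . . . . . . . . . . .

Answer: 28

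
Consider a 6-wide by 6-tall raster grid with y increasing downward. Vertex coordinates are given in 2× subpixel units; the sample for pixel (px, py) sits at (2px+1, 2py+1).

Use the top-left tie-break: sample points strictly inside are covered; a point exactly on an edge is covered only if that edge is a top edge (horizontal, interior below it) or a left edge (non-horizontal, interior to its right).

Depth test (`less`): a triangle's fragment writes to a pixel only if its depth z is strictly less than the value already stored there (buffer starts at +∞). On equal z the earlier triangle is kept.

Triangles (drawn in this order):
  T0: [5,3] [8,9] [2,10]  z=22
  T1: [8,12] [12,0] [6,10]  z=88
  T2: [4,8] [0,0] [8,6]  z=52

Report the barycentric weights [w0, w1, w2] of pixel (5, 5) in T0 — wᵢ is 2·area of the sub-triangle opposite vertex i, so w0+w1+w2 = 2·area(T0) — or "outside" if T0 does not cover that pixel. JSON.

T0:
  2·area = 39
  edge (5, 3)→(8, 9): d=(3,6) right/bottom  bias=-1
  edge (8, 9)→(2, 10): d=(-6,1) right/bottom  bias=-1
  edge (2, 10)→(5, 3): d=(3,-7) top-left  bias=+0
    (2,1)@(5, 3): e=[0,39,0] → ·  [on edge]
    (2,2)@(5, 5): e=[6,27,6] → #
    (3,2)@(7, 5): e=[-6,25,20] → ·
    (2,3)@(5, 7): e=[12,15,12] → #
    (3,3)@(7, 7): e=[0,13,26] → ·  [on edge]
    (1,4)@(3, 9): e=[30,5,4] → #
    (3,4)@(7, 9): e=[6,1,32] → #
    (4,4)@(9, 9): e=[-6,-1,46] → ·
    (1,5)@(3, 11): e=[36,-7,10] → ·
    (2,5)@(5, 11): e=[24,-9,24] → ·
    (3,5)@(7, 11): e=[12,-11,38] → ·
    (4,5)@(9, 11): e=[0,-13,52] → ·  [on edge]
  covered (5 px):
    · · · · · ·
    · · · · · ·
    · · # · · ·
    · · # · · ·
    · # # # · ·
    · · · · · ·
T1:
  2·area = 32  (B↔C swapped to make it positive)
  edge (8, 12)→(6, 10): d=(-2,-2) top-left  bias=+0
  edge (6, 10)→(12, 0): d=(6,-10) top-left  bias=+0
  edge (12, 0)→(8, 12): d=(-4,12) right/bottom  bias=-1
    (5,1)@(11, 3): e=[24,8,0] → ·  [on edge]
    (0,2)@(1, 5): e=[0,-80,112] → ·  [on edge]
    (4,2)@(9, 5): e=[16,0,16] → #  [on edge]
    (5,2)@(11, 5): e=[20,20,-8] → ·
    (1,3)@(3, 7): e=[0,-48,80] → ·  [on edge]
    (4,3)@(9, 7): e=[12,12,8] → #
    (5,3)@(11, 7): e=[16,32,-16] → ·
    (2,4)@(5, 9): e=[0,-16,48] → ·  [on edge]
    (3,4)@(7, 9): e=[4,4,24] → #
    (4,4)@(9, 9): e=[8,24,0] → ·  [on edge]
    (3,5)@(7, 11): e=[0,16,16] → #  [on edge]
    (4,5)@(9, 11): e=[4,36,-8] → ·
  covered (4 px):
    · · · · · ·
    · · · · · ·
    · · · · # ·
    · · · · # ·
    · · · # · ·
    · · · # · ·
T2:
  2·area = 40
  edge (4, 8)→(0, 0): d=(-4,-8) top-left  bias=+0
  edge (0, 0)→(8, 6): d=(8,6) right/bottom  bias=-1
  edge (8, 6)→(4, 8): d=(-4,2) right/bottom  bias=-1
    (0,0)@(1, 1): e=[4,2,34] → #
    (1,0)@(3, 1): e=[20,-10,30] → ·
    (0,1)@(1, 3): e=[-4,18,26] → ·
    (1,1)@(3, 3): e=[12,6,22] → #
    (2,1)@(5, 3): e=[28,-6,18] → ·
    (1,2)@(3, 5): e=[4,22,14] → #
    (2,2)@(5, 5): e=[20,10,10] → #
    (3,2)@(7, 5): e=[36,-2,6] → ·
    (1,3)@(3, 7): e=[-4,38,6] → ·
    (2,3)@(5, 7): e=[12,26,2] → #
    (3,3)@(7, 7): e=[28,14,-2] → ·
    (2,4)@(5, 9): e=[4,42,-6] → ·
  covered (5 px):
    # · · · · ·
    · # · · · ·
    · # # · · ·
    · · # · · ·
    · · · · · ·
    · · · · · ·

Final: "outside"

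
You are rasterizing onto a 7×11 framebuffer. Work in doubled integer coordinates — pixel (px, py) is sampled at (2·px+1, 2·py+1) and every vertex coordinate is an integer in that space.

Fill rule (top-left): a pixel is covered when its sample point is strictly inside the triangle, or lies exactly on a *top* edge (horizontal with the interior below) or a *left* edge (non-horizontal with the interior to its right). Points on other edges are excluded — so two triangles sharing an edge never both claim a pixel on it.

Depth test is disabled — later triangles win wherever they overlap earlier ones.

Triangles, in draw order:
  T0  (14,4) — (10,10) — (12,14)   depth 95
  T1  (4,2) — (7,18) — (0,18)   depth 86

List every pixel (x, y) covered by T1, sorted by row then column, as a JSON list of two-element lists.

T0:
  2·area = 28  (B↔C swapped to make it positive)
  edge (14, 4)→(12, 14): d=(-2,10) right/bottom  bias=-1
  edge (12, 14)→(10, 10): d=(-2,-4) top-left  bias=+0
  edge (10, 10)→(14, 4): d=(4,-6) top-left  bias=+0
    (6,3)@(13, 7): e=[4,18,6] → █
    (5,4)@(11, 9): e=[20,6,2] → █
    (6,4)@(13, 9): e=[0,14,14] → ·  [on edge]
    (5,5)@(11, 11): e=[16,2,10] → █
    (6,5)@(13, 11): e=[-4,10,22] → ·
    (5,6)@(11, 13): e=[12,-2,18] → ·
    (5,9)@(11, 19): e=[0,-14,42] → ·  [on edge]
  covered (3 px):
    · · · · · · ·
    · · · · · · ·
    · · · · · · ·
    · · · · · · █
    · · · · · █ ·
    · · · · · █ ·
    · · · · · · ·
    · · · · · · ·
    · · · · · · ·
    · · · · · · ·
    · · · · · · ·
T1:
  2·area = 112
  edge (4, 2)→(7, 18): d=(3,16) right/bottom  bias=-1
  edge (7, 18)→(0, 18): d=(-7,0) right/bottom  bias=-1
  edge (0, 18)→(4, 2): d=(4,-16) top-left  bias=+0
    (1,3)@(3, 7): e=[31,77,4] → █
    (2,3)@(5, 7): e=[-1,77,36] → ·
    (1,4)@(3, 9): e=[37,63,12] → █
    (2,4)@(5, 9): e=[5,63,44] → █
    (3,4)@(7, 9): e=[-27,63,76] → ·
    (1,5)@(3, 11): e=[43,49,20] → █
    (3,5)@(7, 11): e=[-21,49,84] → ·
    (1,6)@(3, 13): e=[49,35,28] → █
    (3,6)@(7, 13): e=[-15,35,92] → ·
    (0,7)@(1, 15): e=[87,21,4] → █
    (3,7)@(7, 15): e=[-9,21,100] → ·
    (0,8)@(1, 17): e=[93,7,12] → █
  covered (13 px):
    · · · · · · ·
    · · · · · · ·
    · · · · · · ·
    · █ · · · · ·
    · █ █ · · · ·
    · █ █ · · · ·
    · █ █ · · · ·
    █ █ █ · · · ·
    █ █ █ · · · ·
    · · · · · · ·
    · · · · · · ·

Final: [[1,3],[1,4],[2,4],[1,5],[2,5],[1,6],[2,6],[0,7],[1,7],[2,7],[0,8],[1,8],[2,8]]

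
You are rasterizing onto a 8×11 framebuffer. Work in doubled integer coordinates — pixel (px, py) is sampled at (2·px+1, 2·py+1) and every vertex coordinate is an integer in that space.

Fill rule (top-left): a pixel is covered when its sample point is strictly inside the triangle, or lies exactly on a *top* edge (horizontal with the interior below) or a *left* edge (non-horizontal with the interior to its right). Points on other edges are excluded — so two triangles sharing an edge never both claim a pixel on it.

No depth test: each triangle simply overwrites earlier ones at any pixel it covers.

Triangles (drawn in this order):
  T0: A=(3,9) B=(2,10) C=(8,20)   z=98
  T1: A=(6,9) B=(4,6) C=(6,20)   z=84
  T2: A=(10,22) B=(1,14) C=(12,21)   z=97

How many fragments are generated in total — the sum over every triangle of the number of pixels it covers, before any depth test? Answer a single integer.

T0:
  2·area = 16  (B↔C swapped to make it positive)
  edge (3, 9)→(8, 20): d=(5,11) right/bottom  bias=-1
  edge (8, 20)→(2, 10): d=(-6,-10) top-left  bias=+0
  edge (2, 10)→(3, 9): d=(1,-1) top-left  bias=+0
    (5,0)@(11, 1): e=[-128,144,0] → .  [on edge]
    (4,1)@(9, 3): e=[-96,112,0] → .  [on edge]
    (3,2)@(7, 5): e=[-64,80,0] → .  [on edge]
    (2,3)@(5, 7): e=[-32,48,0] → .  [on edge]
    (1,4)@(3, 9): e=[0,16,0] → .  [on edge]
    (0,5)@(1, 11): e=[32,-16,0] → .  [on edge]
    (1,5)@(3, 11): e=[10,4,2] → X
    (2,5)@(5, 11): e=[-12,24,4] → .
    (1,6)@(3, 13): e=[20,-8,4] → .
    (2,7)@(5, 15): e=[8,0,8] → X  [on edge]
    (3,7)@(7, 15): e=[-14,20,10] → .
    (2,8)@(5, 17): e=[18,-12,10] → .
  covered (2 px):
    . . . . . . . .
    . . . . . . . .
    . . . . . . . .
    . . . . . . . .
    . . . . . . . .
    . X . . . . . .
    . . . . . . . .
    . . X . . . . .
    . . . . . . . .
    . . . . . . . .
    . . . . . . . .
T1:
  2·area = 22  (B↔C swapped to make it positive)
  edge (6, 9)→(6, 20): d=(0,11) right/bottom  bias=-1
  edge (6, 20)→(4, 6): d=(-2,-14) top-left  bias=+0
  edge (4, 6)→(6, 9): d=(2,3) right/bottom  bias=-1
    (2,4)@(5, 9): e=[11,8,3] → X
    (3,4)@(7, 9): e=[-11,36,-3] → .
    (2,5)@(5, 11): e=[11,4,7] → X
    (3,5)@(7, 11): e=[-11,32,1] → .
    (2,6)@(5, 13): e=[11,0,11] → X  [on edge]
    (3,6)@(7, 13): e=[-11,28,5] → .
    (2,7)@(5, 15): e=[11,-4,15] → .
  covered (3 px):
    . . . . . . . .
    . . . . . . . .
    . . . . . . . .
    . . . . . . . .
    . . X . . . . .
    . . X . . . . .
    . . X . . . . .
    . . . . . . . .
    . . . . . . . .
    . . . . . . . .
    . . . . . . . .
T2:
  2·area = 25
  edge (10, 22)→(1, 14): d=(-9,-8) top-left  bias=+0
  edge (1, 14)→(12, 21): d=(11,7) right/bottom  bias=-1
  edge (12, 21)→(10, 22): d=(-2,1) right/bottom  bias=-1
    (2,8)@(5, 17): e=[5,5,15] → X
    (3,8)@(7, 17): e=[21,-9,13] → .
    (2,9)@(5, 19): e=[-13,27,11] → .
    (3,9)@(7, 19): e=[3,13,9] → X
    (4,9)@(9, 19): e=[19,-1,7] → .
    (3,10)@(7, 21): e=[-15,35,5] → .
    (4,10)@(9, 21): e=[1,21,3] → X
    (5,10)@(11, 21): e=[17,7,1] → X
    (6,10)@(13, 21): e=[33,-7,-1] → .
  covered (4 px):
    . . . . . . . .
    . . . . . . . .
    . . . . . . . .
    . . . . . . . .
    . . . . . . . .
    . . . . . . . .
    . . . . . . . .
    . . . . . . . .
    . . X . . . . .
    . . . X . . . .
    . . . . X X . .

Answer: 9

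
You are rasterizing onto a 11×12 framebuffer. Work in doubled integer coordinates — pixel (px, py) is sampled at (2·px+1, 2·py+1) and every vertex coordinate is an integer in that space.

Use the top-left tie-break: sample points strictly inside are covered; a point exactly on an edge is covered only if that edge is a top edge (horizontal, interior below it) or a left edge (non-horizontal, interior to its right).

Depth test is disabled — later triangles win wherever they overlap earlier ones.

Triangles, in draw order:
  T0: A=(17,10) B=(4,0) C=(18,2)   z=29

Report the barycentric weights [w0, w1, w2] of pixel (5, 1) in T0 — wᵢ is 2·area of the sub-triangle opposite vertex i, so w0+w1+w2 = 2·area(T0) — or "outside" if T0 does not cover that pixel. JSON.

T0:
  2·area = 114
  edge (17, 10)→(4, 0): d=(-13,-10) top-left  bias=+0
  edge (4, 0)→(18, 2): d=(14,2) right/bottom  bias=-1
  edge (18, 2)→(17, 10): d=(-1,8) right/bottom  bias=-1
    (3,0)@(7, 1): e=[17,8,89] → #
    (4,0)@(9, 1): e=[37,4,73] → #
    (5,0)@(11, 1): e=[57,0,57] → ·  [on edge]
    (3,1)@(7, 3): e=[-9,36,87] → ·
    (4,1)@(9, 3): e=[11,32,71] → #
    (5,1)@(11, 3): e=[31,28,55] → #
    (6,1)@(13, 3): e=[51,24,39] → #
    (7,1)@(15, 3): e=[71,20,23] → #
    (8,1)@(17, 3): e=[91,16,7] → #
    (9,1)@(19, 3): e=[111,12,-9] → ·
    (4,2)@(9, 5): e=[-15,60,69] → ·
    (5,2)@(11, 5): e=[5,56,53] → #
  covered (14 px):
    · · · # # · · · · · ·
    · · · · # # # # # · ·
    · · · · · # # # # · ·
    · · · · · · · # # · ·
    · · · · · · · · # · ·
    · · · · · · · · · · ·
    · · · · · · · · · · ·
    · · · · · · · · · · ·
    · · · · · · · · · · ·
    · · · · · · · · · · ·
    · · · · · · · · · · ·
    · · · · · · · · · · ·

Result: [28,55,31]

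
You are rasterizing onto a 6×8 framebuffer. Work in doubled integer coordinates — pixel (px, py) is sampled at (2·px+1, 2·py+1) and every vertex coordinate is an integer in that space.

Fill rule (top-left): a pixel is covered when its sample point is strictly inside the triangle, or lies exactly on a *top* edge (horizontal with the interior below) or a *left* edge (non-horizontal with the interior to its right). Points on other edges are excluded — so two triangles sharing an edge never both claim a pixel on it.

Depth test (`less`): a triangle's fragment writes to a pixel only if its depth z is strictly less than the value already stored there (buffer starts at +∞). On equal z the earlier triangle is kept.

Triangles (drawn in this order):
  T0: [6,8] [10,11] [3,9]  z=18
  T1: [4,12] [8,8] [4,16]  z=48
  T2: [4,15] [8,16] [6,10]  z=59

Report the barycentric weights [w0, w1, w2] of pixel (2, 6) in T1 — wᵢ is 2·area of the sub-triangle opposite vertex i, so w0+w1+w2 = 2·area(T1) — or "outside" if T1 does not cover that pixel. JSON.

T0:
  2·area = 13
  edge (6, 8)→(10, 11): d=(4,3) right/bottom  bias=-1
  edge (10, 11)→(3, 9): d=(-7,-2) top-left  bias=+0
  edge (3, 9)→(6, 8): d=(3,-1) top-left  bias=+0
    (4,3)@(9, 7): e=[-13,26,0] → ·  [on edge]
    (1,4)@(3, 9): e=[13,0,0] → █  [on edge]
    (2,4)@(5, 9): e=[7,4,2] → █
    (3,4)@(7, 9): e=[1,8,4] → █
    (4,4)@(9, 9): e=[-5,12,6] → ·
    (1,5)@(3, 11): e=[21,-14,6] → ·
    (2,5)@(5, 11): e=[15,-10,8] → ·
    (3,5)@(7, 11): e=[9,-6,10] → ·
  covered (3 px):
    · · · · · ·
    · · · · · ·
    · · · · · ·
    · · · · · ·
    · █ █ █ · ·
    · · · · · ·
    · · · · · ·
    · · · · · ·
T1:
  2·area = 16
  edge (4, 12)→(8, 8): d=(4,-4) top-left  bias=+0
  edge (8, 8)→(4, 16): d=(-4,8) right/bottom  bias=-1
  edge (4, 16)→(4, 12): d=(0,-4) top-left  bias=+0
    (5,2)@(11, 5): e=[0,-12,28] → ·  [on edge]
    (4,3)@(9, 7): e=[0,-4,20] → ·  [on edge]
    (3,4)@(7, 9): e=[0,4,12] → █  [on edge]
    (4,4)@(9, 9): e=[8,-12,20] → ·
    (2,5)@(5, 11): e=[0,12,4] → █  [on edge]
    (3,5)@(7, 11): e=[8,-4,12] → ·
    (1,6)@(3, 13): e=[0,20,-4] → ·  [on edge]
    (2,6)@(5, 13): e=[8,4,4] → █
    (3,6)@(7, 13): e=[16,-12,12] → ·
    (0,7)@(1, 15): e=[0,28,-12] → ·  [on edge]
    (2,7)@(5, 15): e=[16,-4,4] → ·
  covered (3 px):
    · · · · · ·
    · · · · · ·
    · · · · · ·
    · · · · · ·
    · · · █ · ·
    · · █ · · ·
    · · █ · · ·
    · · · · · ·
T2:
  2·area = 22  (B↔C swapped to make it positive)
  edge (4, 15)→(6, 10): d=(2,-5) top-left  bias=+0
  edge (6, 10)→(8, 16): d=(2,6) right/bottom  bias=-1
  edge (8, 16)→(4, 15): d=(-4,-1) top-left  bias=+0
    (1,0)@(3, 1): e=[-33,0,55] → ·  [on edge]
    (2,3)@(5, 7): e=[-11,0,33] → ·  [on edge]
    (2,6)@(5, 13): e=[1,12,9] → █
    (3,6)@(7, 13): e=[11,0,11] → ·  [on edge]
    (2,7)@(5, 15): e=[5,16,1] → █
    (3,7)@(7, 15): e=[15,4,3] → █
    (4,7)@(9, 15): e=[25,-8,5] → ·
  covered (3 px):
    · · · · · ·
    · · · · · ·
    · · · · · ·
    · · · · · ·
    · · · · · ·
    · · · · · ·
    · · █ · · ·
    · · █ █ · ·

Final: [4,4,8]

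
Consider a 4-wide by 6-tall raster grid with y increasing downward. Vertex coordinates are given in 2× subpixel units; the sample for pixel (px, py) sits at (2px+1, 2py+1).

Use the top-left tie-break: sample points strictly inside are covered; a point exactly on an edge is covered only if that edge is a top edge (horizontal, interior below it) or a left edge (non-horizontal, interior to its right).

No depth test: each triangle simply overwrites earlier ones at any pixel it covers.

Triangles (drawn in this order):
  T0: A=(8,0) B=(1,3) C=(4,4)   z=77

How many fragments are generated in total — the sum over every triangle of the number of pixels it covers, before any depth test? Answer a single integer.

T0:
  2·area = 16  (B↔C swapped to make it positive)
  edge (8, 0)→(4, 4): d=(-4,4) right/bottom  bias=-1
  edge (4, 4)→(1, 3): d=(-3,-1) top-left  bias=+0
  edge (1, 3)→(8, 0): d=(7,-3) top-left  bias=+0
    (3,0)@(7, 1): e=[0,12,4] → .  [on edge]
    (0,1)@(1, 3): e=[16,0,0] → X  [on edge]
    (1,1)@(3, 3): e=[8,2,6] → X
    (2,1)@(5, 3): e=[0,4,12] → .  [on edge]
    (0,2)@(1, 5): e=[8,-6,14] → .
    (1,2)@(3, 5): e=[0,-4,20] → .  [on edge]
    (3,2)@(7, 5): e=[-16,0,32] → .  [on edge]
    (0,3)@(1, 7): e=[0,-12,28] → .  [on edge]
  covered (2 px):
    . . . .
    X X . .
    . . . .
    . . . .
    . . . .
    . . . .

Final: 2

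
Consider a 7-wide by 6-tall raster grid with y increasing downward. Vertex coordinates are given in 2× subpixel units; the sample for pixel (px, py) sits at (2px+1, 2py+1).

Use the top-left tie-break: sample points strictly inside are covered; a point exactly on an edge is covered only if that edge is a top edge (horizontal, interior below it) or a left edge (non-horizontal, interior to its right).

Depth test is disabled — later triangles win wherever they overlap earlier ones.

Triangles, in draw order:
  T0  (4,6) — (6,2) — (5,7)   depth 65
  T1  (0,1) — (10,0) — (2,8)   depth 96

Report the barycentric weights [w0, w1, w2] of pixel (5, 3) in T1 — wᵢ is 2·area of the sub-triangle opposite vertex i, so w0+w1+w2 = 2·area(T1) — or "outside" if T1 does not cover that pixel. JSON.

T0:
  2·area = 6
  edge (4, 6)→(6, 2): d=(2,-4) top-left  bias=+0
  edge (6, 2)→(5, 7): d=(-1,5) right/bottom  bias=-1
  edge (5, 7)→(4, 6): d=(-1,-1) top-left  bias=+0
    (0,1)@(1, 3): e=[-18,24,0] → ·  [on edge]
    (1,2)@(3, 5): e=[-6,12,0] → ·  [on edge]
    (2,2)@(5, 5): e=[2,2,2] → █
    (3,2)@(7, 5): e=[10,-8,4] → ·
    (2,3)@(5, 7): e=[6,0,0] → ·  [on edge]
    (3,4)@(7, 9): e=[18,-12,0] → ·  [on edge]
    (4,5)@(9, 11): e=[30,-24,0] → ·  [on edge]
  covered (1 px):
    · · · · · · ·
    · · · · · · ·
    · · █ · · · ·
    · · · · · · ·
    · · · · · · ·
    · · · · · · ·
T1:
  2·area = 72
  edge (0, 1)→(10, 0): d=(10,-1) top-left  bias=+0
  edge (10, 0)→(2, 8): d=(-8,8) right/bottom  bias=-1
  edge (2, 8)→(0, 1): d=(-2,-7) top-left  bias=+0
    (0,0)@(1, 1): e=[1,64,7] → █
    (1,0)@(3, 1): e=[3,48,21] → █
    (2,0)@(5, 1): e=[5,32,35] → █
    (3,0)@(7, 1): e=[7,16,49] → █
    (4,0)@(9, 1): e=[9,0,63] → ·  [on edge]
    (0,1)@(1, 3): e=[21,48,3] → █
    (3,1)@(7, 3): e=[27,0,45] → ·  [on edge]
    (0,2)@(1, 5): e=[41,32,-1] → ·
    (1,2)@(3, 5): e=[43,16,13] → █
    (2,2)@(5, 5): e=[45,0,27] → ·  [on edge]
    (1,3)@(3, 7): e=[63,0,9] → ·  [on edge]
    (0,4)@(1, 9): e=[81,0,-9] → ·  [on edge]
  covered (8 px):
    █ █ █ █ · · ·
    █ █ █ · · · ·
    · █ · · · · ·
    · · · · · · ·
    · · · · · · ·
    · · · · · · ·

Final: "outside"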